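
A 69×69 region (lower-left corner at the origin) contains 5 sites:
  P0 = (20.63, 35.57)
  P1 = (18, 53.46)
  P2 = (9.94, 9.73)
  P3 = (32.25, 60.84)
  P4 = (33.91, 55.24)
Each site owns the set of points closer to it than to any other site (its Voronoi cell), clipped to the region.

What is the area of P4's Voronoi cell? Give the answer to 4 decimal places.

Area of P4's cell: 1311.0470

1. box [0,69]×[0,69]: [(0, 0) (69, 0) (69, 69) (0, 69)]
2. ⊥bis P4·P0 via (27.27,45.405): [(0, 63.8161) (69, 17.2314) (69, 69) (0, 69)]  |A|=1964.862
3. ⊥bis P4·P1 via (25.955,54.35): [(26.9301, 45.6345) (69, 17.2314) (69, 69) (24.316, 69)]  |A|=1610.9826
4. ⊥bis P4·P2 via (21.925,32.485): [(26.9301, 45.6345) (69, 17.2314) (69, 69) (24.316, 69)]  |A|=1610.9826
5. ⊥bis P4·P3 via (33.08,58.04): [(25.7841, 55.8773) (26.9301, 45.6345) (69, 17.2314) (69, 68.6877)]  |A|=1311.047
6. canonical 4-gon: [(25.7841, 55.8773) (26.9301, 45.6345) (69, 17.2314) (69, 68.6877)]
7. shoelace: 1311.047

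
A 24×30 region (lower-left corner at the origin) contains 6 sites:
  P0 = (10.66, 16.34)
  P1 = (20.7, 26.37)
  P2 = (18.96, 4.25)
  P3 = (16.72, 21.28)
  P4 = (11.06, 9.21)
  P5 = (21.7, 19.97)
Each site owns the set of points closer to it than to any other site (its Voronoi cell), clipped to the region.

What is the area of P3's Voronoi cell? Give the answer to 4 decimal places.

Area of P3's cell: 97.4567

1. box [0,24]×[0,30]: [(0, 0) (24, 0) (24, 30) (0, 30)]
2. ⊥bis P3·P0 via (13.69,18.81): [(24, 6.1625) (24, 30) (4.5681, 30)]  |A|=231.6036
3. ⊥bis P3·P1 via (18.71,23.825): [(24, 6.1625) (24, 19.6886) (10.8128, 30) (4.5681, 30)]  |A|=163.6146
4. ⊥bis P3·P2 via (17.84,12.765): [(18.5425, 12.8574) (24, 13.5752) (24, 19.6886) (10.8128, 30) (4.5681, 30)]  |A|=143.387
5. ⊥bis P3·P4 via (13.89,15.245): [(18.2707, 13.1907) (18.8854, 12.9025) (24, 13.5752) (24, 19.6886) (10.8128, 30) (4.5681, 30)]  |A|=143.3237
6. ⊥bis P3·P5 via (19.21,20.625): [(17.5023, 14.1333) (19.8229, 22.9548) (10.8128, 30) (4.5681, 30)]  |A|=97.4567
7. canonical 4-gon: [(17.5023, 14.1333) (19.8229, 22.9548) (10.8128, 30) (4.5681, 30)]
8. shoelace: 97.4567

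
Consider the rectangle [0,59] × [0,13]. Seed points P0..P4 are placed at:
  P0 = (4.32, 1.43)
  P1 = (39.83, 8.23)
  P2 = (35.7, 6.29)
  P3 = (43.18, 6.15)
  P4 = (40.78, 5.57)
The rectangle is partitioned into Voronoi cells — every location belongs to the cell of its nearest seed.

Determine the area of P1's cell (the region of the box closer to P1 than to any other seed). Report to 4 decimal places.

1. box [0,59]×[0,13]: [(0, 0) (59, 0) (59, 13) (0, 13)]
2. ⊥bis P1·P0 via (22.075,4.83): [(22.9999, 0) (59, 0) (59, 13) (20.5105, 13)]  |A|=484.1824
3. ⊥bis P1·P2 via (37.765,7.26): [(41.1753, 0) (59, 0) (59, 13) (35.0687, 13)]  |A|=271.414
4. ⊥bis P1·P3 via (41.505,7.19): [(39.3945, 3.7909) (45.1124, 13) (35.0687, 13)]  |A|=46.2464
5. ⊥bis P1·P4 via (40.305,6.9): [(38.2747, 6.1749) (41.6156, 7.3681) (45.1124, 13) (35.0687, 13)]  |A|=41.5961
6. canonical 4-gon: [(38.2747, 6.1749) (41.6156, 7.3681) (45.1124, 13) (35.0687, 13)]
7. shoelace: 41.5961

Area of P1's cell: 41.5961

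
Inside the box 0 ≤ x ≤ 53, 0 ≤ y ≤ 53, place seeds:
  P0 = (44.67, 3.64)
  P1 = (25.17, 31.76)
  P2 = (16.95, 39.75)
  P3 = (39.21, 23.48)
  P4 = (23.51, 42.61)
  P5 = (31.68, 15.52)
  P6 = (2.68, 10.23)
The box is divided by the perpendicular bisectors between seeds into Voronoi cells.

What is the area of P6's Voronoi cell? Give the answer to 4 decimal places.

1. box [0,53]×[0,53]: [(0, 0) (53, 0) (53, 53) (0, 53)]
2. ⊥bis P6·P0 via (23.675,6.935): [(0, 0) (22.5866, 0) (30.9045, 53) (0, 53)]  |A|=1417.5154
3. ⊥bis P6·P1 via (13.925,20.995): [(0, 35.5409) (0, 0) (22.5866, 0) (24.1975, 10.2644)]  |A|=545.9203
4. ⊥bis P6·P2 via (9.815,24.99): [(10.3465, 24.7331) (0, 29.7346) (0, 0) (22.5866, 0) (24.1975, 10.2644)]  |A|=515.8828
5. ⊥bis P6·P3 via (20.945,16.855): [(22.8097, 11.7142) (10.3465, 24.7331) (0, 29.7346) (0, 0) (22.5866, 0) (23.9372, 8.6056)]  |A|=514.543
6. ⊥bis P6·P4 via (13.095,26.42): [(22.8097, 11.7142) (10.3465, 24.7331) (0, 29.7346) (0, 0) (22.5866, 0) (23.9372, 8.6056)]  |A|=514.543
7. ⊥bis P6·P5 via (17.18,12.875): [(16.1164, 18.7059) (10.3465, 24.7331) (0, 29.7346) (0, 0) (19.5286, 0)]  |A|=439.0076
8. canonical 5-gon: [(16.1164, 18.7059) (10.3465, 24.7331) (0, 29.7346) (0, 0) (19.5286, 0)]
9. shoelace: 439.0076

Area of P6's cell: 439.0076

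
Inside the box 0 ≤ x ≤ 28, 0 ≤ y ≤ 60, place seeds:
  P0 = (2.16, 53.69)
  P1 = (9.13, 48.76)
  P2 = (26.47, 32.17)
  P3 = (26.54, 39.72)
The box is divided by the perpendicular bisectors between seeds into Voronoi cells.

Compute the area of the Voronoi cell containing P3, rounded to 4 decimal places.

1. box [0,28]×[0,60]: [(0, 0) (28, 0) (28, 60) (0, 60)]
2. ⊥bis P3·P0 via (14.35,46.705): [(0, 21.6618) (0, 0) (28, 0) (28, 60) (21.9682, 60)]  |A|=1258.8902
3. ⊥bis P3·P1 via (17.835,44.24): [(0, 9.8918) (0, 0) (28, 0) (28, 60) (26.0183, 60)]  |A|=1028.1367
4. ⊥bis P3·P2 via (26.505,35.945): [(13.5901, 36.0647) (28, 35.9311) (28, 60) (26.0183, 60)]  |A|=197.1322
5. canonical 4-gon: [(13.5901, 36.0647) (28, 35.9311) (28, 60) (26.0183, 60)]
6. shoelace: 197.1322

Area of P3's cell: 197.1322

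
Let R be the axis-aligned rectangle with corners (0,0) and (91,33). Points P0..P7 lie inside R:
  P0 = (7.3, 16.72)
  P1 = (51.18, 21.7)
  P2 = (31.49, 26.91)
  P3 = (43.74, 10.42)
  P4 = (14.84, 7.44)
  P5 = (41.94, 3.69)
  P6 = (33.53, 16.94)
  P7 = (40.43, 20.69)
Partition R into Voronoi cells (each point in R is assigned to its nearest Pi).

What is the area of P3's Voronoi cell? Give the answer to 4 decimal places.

1. box [0,91]×[0,33]: [(0, 0) (91, 0) (91, 33) (0, 33)]
2. ⊥bis P3·P0 via (25.52,13.57): [(23.1739, 0) (91, 0) (91, 33) (28.8792, 33)]  |A|=2144.1236
3. ⊥bis P3·P1 via (47.46,16.06): [(28.1522, 28.7949) (23.1739, 0) (71.809, 0)]  |A|=700.2224
4. ⊥bis P3·P2 via (37.615,18.665): [(40.3877, 20.7247) (24.7484, 9.1067) (23.1739, 0) (71.809, 0)]  |A|=566.0402
5. ⊥bis P3·P4 via (29.29,8.93): [(40.3877, 20.7247) (28.9499, 12.2279) (30.2108, 0) (71.809, 0)]  |A|=506.3427
6. ⊥bis P3·P5 via (42.84,7.055): [(40.3877, 20.7247) (28.9499, 12.2279) (29.1045, 10.7287) (69.2179, 0) (71.809, 0)]  |A|=297.0957
7. ⊥bis P3·P6 via (38.635,13.68): [(42.3199, 19.4503) (35.6349, 8.9821) (69.2179, 0) (71.809, 0)]  |A|=230.9988
8. ⊥bis P3·P7 via (42.085,15.555): [(46.21, 16.8845) (39.2486, 14.6408) (35.6349, 8.9821) (69.2179, 0) (71.809, 0)]  |A|=217.7039
9. canonical 5-gon: [(46.21, 16.8845) (39.2486, 14.6408) (35.6349, 8.9821) (69.2179, 0) (71.809, 0)]
10. shoelace: 217.7039

Area of P3's cell: 217.7039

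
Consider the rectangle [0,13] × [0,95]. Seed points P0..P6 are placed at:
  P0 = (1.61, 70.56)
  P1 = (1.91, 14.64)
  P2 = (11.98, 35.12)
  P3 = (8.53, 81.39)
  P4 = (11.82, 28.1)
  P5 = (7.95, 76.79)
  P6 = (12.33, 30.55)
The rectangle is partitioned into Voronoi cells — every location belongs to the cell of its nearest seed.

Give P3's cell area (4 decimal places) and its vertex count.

1. box [0,13]×[0,95]: [(0, 0) (13, 0) (13, 95) (0, 95)]
2. ⊥bis P3·P0 via (5.07,75.975): [(0, 79.2146) (13, 70.908) (13, 95) (0, 95)]  |A|=259.2034
3. ⊥bis P3·P1 via (5.22,48.015): [(0, 79.2146) (13, 70.908) (13, 95) (0, 95)]  |A|=259.2034
4. ⊥bis P3·P2 via (10.255,58.255): [(0, 79.2146) (13, 70.908) (13, 95) (0, 95)]  |A|=259.2034
5. ⊥bis P3·P4 via (10.175,54.745): [(0, 79.2146) (13, 70.908) (13, 95) (0, 95)]  |A|=259.2034
6. ⊥bis P3·P5 via (8.24,79.09): [(0, 80.129) (13, 78.4898) (13, 95) (0, 95)]  |A|=203.9779
7. ⊥bis P3·P6 via (10.43,55.97): [(0, 80.129) (13, 78.4898) (13, 95) (0, 95)]  |A|=203.9779
8. canonical 4-gon: [(0, 80.129) (13, 78.4898) (13, 95) (0, 95)]
9. shoelace: 203.9779

Area of P3's cell: 203.9779 (4 vertices)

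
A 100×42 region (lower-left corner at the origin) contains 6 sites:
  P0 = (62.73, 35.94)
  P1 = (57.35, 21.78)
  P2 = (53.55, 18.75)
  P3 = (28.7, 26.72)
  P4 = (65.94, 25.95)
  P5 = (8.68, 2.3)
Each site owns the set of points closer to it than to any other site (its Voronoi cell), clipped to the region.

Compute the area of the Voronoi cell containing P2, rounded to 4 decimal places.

1. box [0,100]×[0,42]: [(0, 0) (100, 0) (100, 42) (0, 42)]
2. ⊥bis P2·P0 via (58.14,27.345): [(0, 0) (100, 0) (100, 4.9904) (30.6978, 42) (0, 42)]  |A|=2917.5781
3. ⊥bis P2·P1 via (55.45,20.265): [(0, 0) (71.6087, 0) (43.623, 35.0975) (30.6978, 42) (0, 42)]  |A|=2278.6722
4. ⊥bis P2·P3 via (41.125,22.735): [(33.8333, 0) (71.6087, 0) (44.6692, 33.7855)]  |A|=638.1296
5. ⊥bis P2·P4 via (59.745,22.35): [(33.8333, 0) (71.6087, 0) (44.6692, 33.7855)]  |A|=638.1296
6. ⊥bis P2·P5 via (31.115,10.525): [(34.3654, 1.659) (34.9736, 0) (71.6087, 0) (44.6692, 33.7855)]  |A|=637.1838
7. canonical 4-gon: [(34.3654, 1.659) (34.9736, 0) (71.6087, 0) (44.6692, 33.7855)]
8. shoelace: 637.1838

Area of P2's cell: 637.1838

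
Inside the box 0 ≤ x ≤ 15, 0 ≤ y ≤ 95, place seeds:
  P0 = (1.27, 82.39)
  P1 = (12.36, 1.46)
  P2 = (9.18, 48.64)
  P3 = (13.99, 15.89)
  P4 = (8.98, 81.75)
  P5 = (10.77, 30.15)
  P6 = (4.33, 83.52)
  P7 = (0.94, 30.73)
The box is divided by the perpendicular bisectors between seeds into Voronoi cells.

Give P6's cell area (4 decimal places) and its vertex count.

1. box [0,15]×[0,95]: [(0, 0) (15, 0) (15, 95) (0, 95)]
2. ⊥bis P6·P0 via (2.8,82.955): [(0, 90.5373) (15, 49.9178) (15, 95) (0, 95)]  |A|=371.5865
3. ⊥bis P6·P1 via (8.345,42.49): [(0, 90.5373) (15, 49.9178) (15, 95) (0, 95)]  |A|=371.5865
4. ⊥bis P6·P2 via (6.755,66.08): [(0, 90.5373) (8.9204, 66.3811) (15, 67.2265) (15, 95) (0, 95)]  |A|=318.972
5. ⊥bis P6·P3 via (9.16,49.705): [(0, 90.5373) (8.9204, 66.3811) (15, 67.2265) (15, 95) (0, 95)]  |A|=318.972
6. ⊥bis P6·P4 via (6.655,82.635): [(0, 90.5373) (4.7583, 77.6521) (11.3617, 95) (0, 95)]  |A|=109.1682
7. ⊥bis P6·P5 via (7.55,56.835): [(0, 90.5373) (4.7583, 77.6521) (11.3617, 95) (0, 95)]  |A|=109.1682
8. ⊥bis P6·P7 via (2.635,57.125): [(0, 90.5373) (4.7583, 77.6521) (11.3617, 95) (0, 95)]  |A|=109.1682
9. canonical 4-gon: [(0, 90.5373) (4.7583, 77.6521) (11.3617, 95) (0, 95)]
10. shoelace: 109.1682

Area of P6's cell: 109.1682 (4 vertices)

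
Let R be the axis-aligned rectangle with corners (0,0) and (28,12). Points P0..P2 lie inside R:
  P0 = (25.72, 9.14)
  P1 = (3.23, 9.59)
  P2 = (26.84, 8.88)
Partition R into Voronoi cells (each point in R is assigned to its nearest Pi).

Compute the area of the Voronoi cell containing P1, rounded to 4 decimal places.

1. box [0,28]×[0,12]: [(0, 0) (28, 0) (28, 12) (0, 12)]
2. ⊥bis P1·P0 via (14.475,9.365): [(0, 0) (14.2876, 0) (14.5277, 12) (0, 12)]  |A|=172.892
3. ⊥bis P1·P2 via (15.035,9.235): [(0, 0) (14.2876, 0) (14.5277, 12) (0, 12)]  |A|=172.892
4. canonical 4-gon: [(0, 0) (14.2876, 0) (14.5277, 12) (0, 12)]
5. shoelace: 172.892

Area of P1's cell: 172.8920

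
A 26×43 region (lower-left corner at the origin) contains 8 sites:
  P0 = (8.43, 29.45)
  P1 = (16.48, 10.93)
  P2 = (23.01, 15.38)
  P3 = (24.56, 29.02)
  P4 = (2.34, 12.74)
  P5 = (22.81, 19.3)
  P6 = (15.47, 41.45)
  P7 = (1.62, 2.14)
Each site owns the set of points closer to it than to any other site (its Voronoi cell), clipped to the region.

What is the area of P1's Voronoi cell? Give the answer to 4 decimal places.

1. box [0,26]×[0,43]: [(0, 0) (26, 0) (26, 43) (0, 43)]
2. ⊥bis P1·P0 via (12.455,20.19): [(0, 14.7762) (0, 0) (26, 0) (26, 26.0775)]  |A|=531.0992
3. ⊥bis P1·P2 via (19.745,13.155): [(14.3805, 21.0269) (0, 14.7762) (0, 0) (26, 0) (26, 3.9763)]  |A|=402.6966
4. ⊥bis P1·P3 via (20.52,19.975): [(14.3805, 21.0269) (0, 14.7762) (0, 0) (26, 0) (26, 3.9763)]  |A|=402.6966
5. ⊥bis P1·P4 via (9.41,11.835): [(14.3805, 21.0269) (10.3631, 19.2807) (7.8951, 0) (26, 0) (26, 3.9763)]  |A|=250.0217
6. ⊥bis P1·P5 via (19.645,15.115): [(17.0952, 17.0433) (12.7595, 20.3223) (10.3631, 19.2807) (7.8951, 0) (26, 0) (26, 3.9763)]  |A|=245.8365
7. ⊥bis P1·P6 via (15.975,26.19): [(17.0952, 17.0433) (12.7595, 20.3223) (10.3631, 19.2807) (7.8951, 0) (26, 0) (26, 3.9763)]  |A|=245.8365
8. ⊥bis P1·P7 via (9.05,6.535): [(17.0952, 17.0433) (12.7595, 20.3223) (10.3631, 19.2807) (8.7882, 6.9776) (12.9156, 0) (26, 0) (26, 3.9763)]  |A|=228.3209
9. canonical 7-gon: [(17.0952, 17.0433) (12.7595, 20.3223) (10.3631, 19.2807) (8.7882, 6.9776) (12.9156, 0) (26, 0) (26, 3.9763)]
10. shoelace: 228.3209

Area of P1's cell: 228.3209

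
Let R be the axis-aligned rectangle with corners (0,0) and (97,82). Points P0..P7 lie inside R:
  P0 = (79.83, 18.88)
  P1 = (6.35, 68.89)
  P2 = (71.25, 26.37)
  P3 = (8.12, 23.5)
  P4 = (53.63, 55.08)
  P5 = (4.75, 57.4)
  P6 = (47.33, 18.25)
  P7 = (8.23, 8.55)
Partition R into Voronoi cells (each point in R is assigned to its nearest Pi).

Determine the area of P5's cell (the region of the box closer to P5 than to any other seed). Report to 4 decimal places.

1. box [0,97]×[0,82]: [(0, 0) (97, 0) (97, 82) (0, 82)]
2. ⊥bis P5·P0 via (42.29,38.14): [(0, 0) (22.7222, 0) (64.7925, 82) (0, 82)]  |A|=3588.1011
3. ⊥bis P5·P1 via (5.55,63.145): [(0, 63.9178) (0, 0) (22.7222, 0) (51.8137, 56.7027)]  |A|=2300.1129
4. ⊥bis P5·P2 via (38,41.885): [(45.3351, 57.6049) (0, 63.9178) (0, 0) (18.4558, 0)]  |A|=1980.4333
5. ⊥bis P5·P3 via (6.435,40.45): [(38.8332, 43.6707) (45.3351, 57.6049) (0, 63.9178) (0, 39.8103)]  |A|=804.4637
6. ⊥bis P5·P4 via (29.19,56.24): [(28.5449, 42.6479) (29.3604, 59.8294) (0, 63.9178) (0, 39.8103)]  |A|=597.967
7. ⊥bis P5·P6 via (26.04,37.825): [(28.5449, 42.6479) (29.3604, 59.8294) (0, 63.9178) (0, 39.8103)]  |A|=597.967
8. ⊥bis P5·P7 via (6.49,32.975): [(28.5449, 42.6479) (29.3604, 59.8294) (0, 63.9178) (0, 39.8103)]  |A|=597.967
9. canonical 4-gon: [(28.5449, 42.6479) (29.3604, 59.8294) (0, 63.9178) (0, 39.8103)]
10. shoelace: 597.967

Area of P5's cell: 597.9670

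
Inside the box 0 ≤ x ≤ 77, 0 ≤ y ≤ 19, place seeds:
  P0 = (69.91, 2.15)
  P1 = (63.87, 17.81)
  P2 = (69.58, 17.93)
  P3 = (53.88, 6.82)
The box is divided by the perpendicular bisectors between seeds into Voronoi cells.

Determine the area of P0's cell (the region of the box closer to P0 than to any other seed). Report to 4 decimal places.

Area of P0's cell: 147.8485

1. box [0,77]×[0,19]: [(0, 0) (77, 0) (77, 19) (0, 19)]
2. ⊥bis P0·P1 via (66.89,9.98): [(41.0147, 0) (77, 0) (77, 13.8794)]  |A|=249.7269
3. ⊥bis P0·P2 via (69.745,10.04): [(66.8908, 9.9803) (41.0147, 0) (77, 0) (77, 10.1917)]  |A|=231.0873
4. ⊥bis P0·P3 via (61.895,4.485): [(66.8908, 9.9803) (63.0662, 8.5052) (60.5884, 0) (77, 0) (77, 10.1917)]  |A|=147.8485
5. canonical 5-gon: [(66.8908, 9.9803) (63.0662, 8.5052) (60.5884, 0) (77, 0) (77, 10.1917)]
6. shoelace: 147.8485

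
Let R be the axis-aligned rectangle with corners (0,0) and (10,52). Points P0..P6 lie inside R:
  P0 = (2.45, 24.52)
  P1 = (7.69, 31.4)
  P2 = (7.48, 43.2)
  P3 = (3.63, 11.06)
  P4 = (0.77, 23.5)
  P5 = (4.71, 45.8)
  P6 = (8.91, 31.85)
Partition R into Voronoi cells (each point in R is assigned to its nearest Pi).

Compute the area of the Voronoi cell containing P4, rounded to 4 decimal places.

Area of P4's cell: 26.0431

1. box [0,10]×[0,52]: [(0, 0) (10, 0) (10, 52) (0, 52)]
2. ⊥bis P4·P0 via (1.61,24.01): [(0, 26.6618) (0, 0) (10, 0) (10, 10.1912)]  |A|=184.2647
3. ⊥bis P4·P1 via (4.23,27.45): [(0, 26.6618) (0, 0) (10, 0) (10, 10.1912)]  |A|=184.2647
4. ⊥bis P4·P2 via (4.125,33.35): [(0, 26.6618) (0, 0) (10, 0) (10, 10.1912)]  |A|=184.2647
5. ⊥bis P4·P3 via (2.2,17.28): [(5.2678, 17.9853) (0, 26.6618) (0, 16.7742)]  |A|=26.0431
6. ⊥bis P4·P5 via (2.74,34.65): [(5.2678, 17.9853) (0, 26.6618) (0, 16.7742)]  |A|=26.0431
7. ⊥bis P4·P6 via (4.84,27.675): [(5.2678, 17.9853) (0, 26.6618) (0, 16.7742)]  |A|=26.0431
8. canonical 3-gon: [(5.2678, 17.9853) (0, 26.6618) (0, 16.7742)]
9. shoelace: 26.0431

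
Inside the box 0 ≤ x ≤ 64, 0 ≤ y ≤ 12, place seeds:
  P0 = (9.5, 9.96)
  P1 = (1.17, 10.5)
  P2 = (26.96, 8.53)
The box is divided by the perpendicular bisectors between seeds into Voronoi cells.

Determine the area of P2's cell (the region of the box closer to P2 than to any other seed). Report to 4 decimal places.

Area of P2's cell: 552.4292

1. box [0,64]×[0,12]: [(0, 0) (64, 0) (64, 12) (0, 12)]
2. ⊥bis P2·P0 via (18.23,9.245): [(17.4728, 0) (64, 0) (64, 12) (18.4556, 12)]  |A|=552.4292
3. ⊥bis P2·P1 via (14.065,9.515): [(17.4728, 0) (64, 0) (64, 12) (18.4556, 12)]  |A|=552.4292
4. canonical 4-gon: [(17.4728, 0) (64, 0) (64, 12) (18.4556, 12)]
5. shoelace: 552.4292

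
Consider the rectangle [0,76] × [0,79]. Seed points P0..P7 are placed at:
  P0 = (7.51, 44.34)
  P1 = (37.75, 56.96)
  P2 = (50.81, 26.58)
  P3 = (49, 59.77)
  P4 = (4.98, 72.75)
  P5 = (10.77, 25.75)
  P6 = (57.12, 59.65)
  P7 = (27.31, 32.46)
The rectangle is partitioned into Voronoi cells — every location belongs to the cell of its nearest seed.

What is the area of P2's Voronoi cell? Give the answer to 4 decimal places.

1. box [0,76]×[0,79]: [(0, 0) (76, 0) (76, 79) (0, 79)]
2. ⊥bis P2·P0 via (29.16,35.46): [(14.6157, 0) (76, 0) (76, 79) (47.0184, 79)]  |A|=3569.4528
3. ⊥bis P2·P1 via (44.28,41.77): [(29.0654, 35.2294) (14.6157, 0) (76, 0) (76, 55.4061)]  |A|=2381.4973
4. ⊥bis P2·P3 via (49.905,43.175): [(47.2059, 43.0278) (29.0654, 35.2294) (14.6157, 0) (76, 0) (76, 44.5981)]  |A|=2225.8943
5. ⊥bis P2·P4 via (27.895,49.665): [(47.2059, 43.0278) (29.0654, 35.2294) (14.6157, 0) (76, 0) (76, 44.5981)]  |A|=2225.8943
6. ⊥bis P2·P5 via (30.79,26.165): [(47.2059, 43.0278) (30.5885, 35.8842) (31.3324, 0) (76, 0) (76, 44.5981)]  |A|=1903.863
7. ⊥bis P2·P6 via (53.965,43.115): [(52.818, 43.3339) (47.2059, 43.0278) (30.5885, 35.8842) (31.3324, 0) (76, 0) (76, 38.9106)]  |A|=1837.939
8. ⊥bis P2·P7 via (39.06,29.52): [(52.818, 43.3339) (47.2059, 43.0278) (41.8654, 40.732) (31.6737, 0) (76, 0) (76, 38.9106)]  |A|=1626.8538
9. canonical 6-gon: [(52.818, 43.3339) (47.2059, 43.0278) (41.8654, 40.732) (31.6737, 0) (76, 0) (76, 38.9106)]
10. shoelace: 1626.8538

Area of P2's cell: 1626.8538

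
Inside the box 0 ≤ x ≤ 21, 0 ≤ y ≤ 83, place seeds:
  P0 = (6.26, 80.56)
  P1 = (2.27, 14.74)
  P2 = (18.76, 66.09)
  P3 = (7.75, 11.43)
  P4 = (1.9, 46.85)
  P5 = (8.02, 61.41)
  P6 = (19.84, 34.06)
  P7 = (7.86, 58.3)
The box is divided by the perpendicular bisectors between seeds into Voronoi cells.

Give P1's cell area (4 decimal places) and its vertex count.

Area of P1's cell: 164.1571 (4 vertices)

1. box [0,21]×[0,83]: [(0, 0) (21, 0) (21, 83) (0, 83)]
2. ⊥bis P1·P0 via (4.265,47.65): [(0, 47.9085) (0, 0) (21, 0) (21, 46.6355)]  |A|=992.7127
3. ⊥bis P1·P2 via (10.515,40.415): [(0, 43.7917) (0, 0) (21, 0) (21, 37.048)]  |A|=848.8162
4. ⊥bis P1·P3 via (5.01,13.085): [(19.7303, 37.4557) (0, 43.7917) (0, 4.7905)]  |A|=384.7518
5. ⊥bis P1·P4 via (2.085,30.795): [(15.8026, 30.9531) (0, 30.771) (0, 4.7905)]  |A|=205.2792
6. ⊥bis P1·P5 via (5.145,38.075): [(15.8026, 30.9531) (0, 30.771) (0, 4.7905)]  |A|=205.2792
7. ⊥bis P1·P6 via (11.055,24.4): [(11.5645, 23.9366) (3.9988, 30.8171) (0, 30.771) (0, 4.7905)]  |A|=164.1571
8. ⊥bis P1·P7 via (5.065,36.52): [(11.5645, 23.9366) (3.9988, 30.8171) (0, 30.771) (0, 4.7905)]  |A|=164.1571
9. canonical 4-gon: [(11.5645, 23.9366) (3.9988, 30.8171) (0, 30.771) (0, 4.7905)]
10. shoelace: 164.1571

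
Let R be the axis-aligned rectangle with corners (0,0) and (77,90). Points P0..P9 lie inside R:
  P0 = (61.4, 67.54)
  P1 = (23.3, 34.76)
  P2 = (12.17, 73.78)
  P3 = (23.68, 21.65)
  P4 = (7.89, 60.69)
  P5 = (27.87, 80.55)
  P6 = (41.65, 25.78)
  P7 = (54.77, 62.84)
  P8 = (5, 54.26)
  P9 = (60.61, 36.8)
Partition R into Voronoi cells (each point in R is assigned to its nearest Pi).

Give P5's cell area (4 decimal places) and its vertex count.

Area of P5's cell: 671.4698 (6 vertices)

1. box [0,77]×[0,90]: [(0, 0) (77, 0) (77, 90) (0, 90)]
2. ⊥bis P5·P0 via (44.635,74.045): [(0, 0) (15.9047, 0) (50.8257, 90) (0, 90)]  |A|=3002.8705
3. ⊥bis P5·P1 via (25.585,57.655): [(0, 60.2085) (37.8024, 56.4357) (50.8257, 90) (0, 90)]  |A|=1416.0611
4. ⊥bis P5·P2 via (20.02,77.165): [(28.561, 57.358) (37.8024, 56.4357) (50.8257, 90) (14.4854, 90)]  |A|=754.2068
5. ⊥bis P5·P3 via (25.775,51.1): [(28.561, 57.358) (37.8024, 56.4357) (50.8257, 90) (14.4854, 90)]  |A|=754.2068
6. ⊥bis P5·P4 via (17.88,70.62): [(26.6444, 61.8026) (31.3378, 57.0808) (37.8024, 56.4357) (50.8257, 90) (14.4854, 90)]  |A|=748.3013
7. ⊥bis P5·P6 via (34.76,53.165): [(26.6444, 61.8026) (31.3378, 57.0808) (37.8024, 56.4357) (50.8257, 90) (14.4854, 90)]  |A|=748.3013
8. ⊥bis P5·P7 via (41.32,71.695): [(26.6444, 61.8026) (31.3378, 57.0808) (31.6763, 57.0471) (47.1722, 80.584) (50.8257, 90) (14.4854, 90)]  |A|=671.4698
9. ⊥bis P5·P8 via (16.435,67.405): [(26.6444, 61.8026) (31.3378, 57.0808) (31.6763, 57.0471) (47.1722, 80.584) (50.8257, 90) (14.4854, 90)]  |A|=671.4698
10. ⊥bis P5·P9 via (44.24,58.675): [(26.6444, 61.8026) (31.3378, 57.0808) (31.6763, 57.0471) (47.1722, 80.584) (50.8257, 90) (14.4854, 90)]  |A|=671.4698
11. canonical 6-gon: [(26.6444, 61.8026) (31.3378, 57.0808) (31.6763, 57.0471) (47.1722, 80.584) (50.8257, 90) (14.4854, 90)]
12. shoelace: 671.4698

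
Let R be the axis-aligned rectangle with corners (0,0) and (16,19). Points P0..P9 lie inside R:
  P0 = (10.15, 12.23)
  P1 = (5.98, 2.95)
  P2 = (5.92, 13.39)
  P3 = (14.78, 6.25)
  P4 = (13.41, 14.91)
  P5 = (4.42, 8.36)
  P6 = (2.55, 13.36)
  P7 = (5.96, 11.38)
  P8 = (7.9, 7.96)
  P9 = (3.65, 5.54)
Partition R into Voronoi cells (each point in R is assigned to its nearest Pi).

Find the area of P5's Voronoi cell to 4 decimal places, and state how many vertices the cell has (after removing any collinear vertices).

1. box [0,16]×[0,19]: [(0, 0) (16, 0) (16, 19) (0, 19)]
2. ⊥bis P5·P0 via (7.285,10.295): [(0, 0) (14.2382, 0) (1.4057, 19) (0, 19)]  |A|=148.6168
3. ⊥bis P5·P1 via (5.2,5.655): [(0, 4.1556) (9.5681, 6.9146) (1.4057, 19) (0, 19)]  |A|=79.511
4. ⊥bis P5·P2 via (5.17,10.875): [(0, 12.4167) (0, 4.1556) (9.5681, 6.9146) (7.3279, 10.2315)]  |A|=49.2273
5. ⊥bis P5·P3 via (9.6,7.305): [(0, 12.4167) (0, 4.1556) (9.5175, 6.9) (9.5315, 6.9688) (7.3279, 10.2315)]  |A|=49.2257
6. ⊥bis P5·P4 via (8.915,11.635): [(0, 12.4167) (0, 4.1556) (9.5175, 6.9) (9.5315, 6.9688) (7.3279, 10.2315)]  |A|=49.2257
7. ⊥bis P5·P6 via (3.485,10.86): [(4.2548, 11.1479) (0, 9.5566) (0, 4.1556) (9.5175, 6.9) (9.5315, 6.9688) (7.3279, 10.2315)]  |A|=43.141
8. ⊥bis P5·P7 via (5.19,9.87): [(3.3486, 10.809) (0, 9.5566) (0, 4.1556) (9.5175, 6.9) (9.5315, 6.9688) (8.8234, 8.0172)]  |A|=38.2312
9. ⊥bis P5·P8 via (6.16,8.16): [(6.292, 9.3081) (3.3486, 10.809) (0, 9.5566) (0, 4.1556) (5.8951, 5.8554)]  |A|=31.1872
10. ⊥bis P5·P9 via (4.035,6.95): [(5.9605, 6.4242) (6.292, 9.3081) (3.3486, 10.809) (0, 9.5566) (0, 8.0518)]  |A|=17.9546
11. canonical 5-gon: [(5.9605, 6.4242) (6.292, 9.3081) (3.3486, 10.809) (0, 9.5566) (0, 8.0518)]
12. shoelace: 17.9546

Area of P5's cell: 17.9546 (5 vertices)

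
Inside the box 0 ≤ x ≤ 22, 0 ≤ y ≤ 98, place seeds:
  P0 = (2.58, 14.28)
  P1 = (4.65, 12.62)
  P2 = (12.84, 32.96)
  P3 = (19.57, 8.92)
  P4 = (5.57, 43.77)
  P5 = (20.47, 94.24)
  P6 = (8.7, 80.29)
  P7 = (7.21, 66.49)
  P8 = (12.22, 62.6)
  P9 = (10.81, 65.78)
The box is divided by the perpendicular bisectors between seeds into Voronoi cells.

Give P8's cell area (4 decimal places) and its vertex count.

1. box [0,22]×[0,98]: [(0, 0) (22, 0) (22, 98) (0, 98)]
2. ⊥bis P8·P0 via (7.4,38.44): [(0, 39.9163) (22, 35.5273) (22, 98) (0, 98)]  |A|=1326.1207
3. ⊥bis P8·P1 via (8.435,37.61): [(0, 39.9163) (21.4133, 35.6443) (22, 35.5554) (22, 98) (0, 98)]  |A|=1326.1124
4. ⊥bis P8·P2 via (12.53,47.78): [(0, 47.5179) (22, 47.9781) (22, 98) (0, 98)]  |A|=1105.5441
5. ⊥bis P8·P3 via (15.895,35.76): [(0, 47.5179) (22, 47.9781) (22, 98) (0, 98)]  |A|=1105.5441
6. ⊥bis P8·P4 via (8.895,53.185): [(0, 56.3264) (22, 48.5568) (22, 98) (0, 98)]  |A|=1002.2848
7. ⊥bis P8·P5 via (16.345,78.42): [(0, 82.6819) (0, 56.3264) (22, 48.5568) (22, 76.9455)]  |A|=602.1859
8. ⊥bis P8·P6 via (10.46,71.445): [(0, 69.3636) (0, 56.3264) (22, 48.5568) (22, 73.7413)]  |A|=420.4387
9. ⊥bis P8·P7 via (9.715,64.545): [(15.9153, 72.5305) (2.6163, 55.4024) (22, 48.5568) (22, 73.7413)]  |A|=288.1427
10. ⊥bis P8·P9 via (11.515,64.19): [(8.3496, 62.7865) (2.6163, 55.4024) (22, 48.5568) (22, 68.839)]  |A|=229.6193
11. canonical 4-gon: [(8.3496, 62.7865) (2.6163, 55.4024) (22, 48.5568) (22, 68.839)]
12. shoelace: 229.6193

Area of P8's cell: 229.6193 (4 vertices)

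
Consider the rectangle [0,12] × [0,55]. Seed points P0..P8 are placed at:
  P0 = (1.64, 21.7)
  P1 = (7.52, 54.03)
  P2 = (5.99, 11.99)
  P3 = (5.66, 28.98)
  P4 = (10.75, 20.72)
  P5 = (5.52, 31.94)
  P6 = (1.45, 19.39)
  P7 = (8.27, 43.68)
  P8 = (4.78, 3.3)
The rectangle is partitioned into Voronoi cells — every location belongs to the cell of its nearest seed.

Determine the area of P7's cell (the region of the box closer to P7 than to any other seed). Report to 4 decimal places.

1. box [0,12]×[0,55]: [(0, 0) (12, 0) (12, 55) (0, 55)]
2. ⊥bis P7·P0 via (4.955,32.69): [(0, 34.1846) (12, 30.565) (12, 55) (0, 55)]  |A|=271.5025
3. ⊥bis P7·P1 via (7.895,48.855): [(0, 48.2829) (0, 34.1846) (12, 30.565) (12, 49.1525)]  |A|=196.1147
4. ⊥bis P7·P2 via (7.13,27.835): [(0, 48.2829) (0, 34.1846) (12, 30.565) (12, 49.1525)]  |A|=196.1147
5. ⊥bis P7·P3 via (6.965,36.33): [(0, 48.2829) (0, 37.5666) (12, 35.436) (12, 49.1525)]  |A|=146.5961
6. ⊥bis P7·P4 via (9.51,32.2): [(0, 48.2829) (0, 37.5666) (12, 35.436) (12, 49.1525)]  |A|=146.5961
7. ⊥bis P7·P5 via (6.895,37.81): [(0, 48.2829) (0, 39.4251) (12, 36.6142) (12, 49.1525)]  |A|=128.3764
8. ⊥bis P7·P6 via (4.86,31.535): [(0, 48.2829) (0, 39.4251) (12, 36.6142) (12, 49.1525)]  |A|=128.3764
9. ⊥bis P7·P8 via (6.525,23.49): [(0, 48.2829) (0, 39.4251) (12, 36.6142) (12, 49.1525)]  |A|=128.3764
10. canonical 4-gon: [(0, 48.2829) (0, 39.4251) (12, 36.6142) (12, 49.1525)]
11. shoelace: 128.3764

Area of P7's cell: 128.3764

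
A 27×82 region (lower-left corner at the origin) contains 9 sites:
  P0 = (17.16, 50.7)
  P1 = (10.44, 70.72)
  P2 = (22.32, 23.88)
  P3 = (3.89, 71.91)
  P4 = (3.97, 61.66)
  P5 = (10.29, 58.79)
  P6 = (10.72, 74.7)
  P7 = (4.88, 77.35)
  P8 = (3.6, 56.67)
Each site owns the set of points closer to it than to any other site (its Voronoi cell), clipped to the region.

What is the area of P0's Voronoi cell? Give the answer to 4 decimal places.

1. box [0,27]×[0,82]: [(0, 0) (27, 0) (27, 82) (0, 82)]
2. ⊥bis P0·P1 via (13.8,60.71): [(0, 56.0778) (0, 0) (27, 0) (27, 65.1408)]  |A|=1636.4511
3. ⊥bis P0·P2 via (19.74,37.29): [(0, 56.0778) (0, 33.4921) (27, 38.6868) (27, 65.1408)]  |A|=662.0356
4. ⊥bis P0·P3 via (10.525,61.305): [(4.6823, 57.6495) (0, 54.7201) (0, 33.4921) (27, 38.6868) (27, 65.1408)]  |A|=658.8569
5. ⊥bis P0·P4 via (10.565,56.18): [(14.5338, 60.9563) (0, 43.4654) (0, 33.4921) (27, 38.6868) (27, 65.1408)]  |A|=570.3822
6. ⊥bis P0·P5 via (13.725,54.745): [(25.2916, 64.5673) (0, 43.0898) (0, 33.4921) (27, 38.6868) (27, 65.1408)]  |A|=497.7912
7. ⊥bis P0·P6 via (13.94,62.7): [(25.2916, 64.5673) (0, 43.0898) (0, 33.4921) (27, 38.6868) (27, 65.1408)]  |A|=497.7912
8. ⊥bis P0·P7 via (11.02,64.025): [(25.2916, 64.5673) (0, 43.0898) (0, 33.4921) (27, 38.6868) (27, 65.1408)]  |A|=497.7912
9. ⊥bis P0·P8 via (10.38,53.685): [(25.2916, 64.5673) (9.128, 50.8412) (1.6277, 33.8053) (27, 38.6868) (27, 65.1408)]  |A|=441.2978
10. canonical 5-gon: [(25.2916, 64.5673) (9.128, 50.8412) (1.6277, 33.8053) (27, 38.6868) (27, 65.1408)]
11. shoelace: 441.2978

Area of P0's cell: 441.2978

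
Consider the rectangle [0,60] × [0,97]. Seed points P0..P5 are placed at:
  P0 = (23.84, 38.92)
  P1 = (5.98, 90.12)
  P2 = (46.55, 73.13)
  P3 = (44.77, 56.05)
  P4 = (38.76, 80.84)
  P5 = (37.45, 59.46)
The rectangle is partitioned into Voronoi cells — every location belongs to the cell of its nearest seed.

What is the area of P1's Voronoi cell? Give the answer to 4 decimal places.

Area of P1's cell: 703.0802

1. box [0,60]×[0,97]: [(0, 0) (60, 0) (60, 97) (0, 97)]
2. ⊥bis P1·P0 via (14.91,64.52): [(0, 59.319) (60, 80.2487) (60, 97) (0, 97)]  |A|=1632.971
3. ⊥bis P1·P2 via (26.265,81.625): [(0, 59.319) (19.8188, 66.2323) (32.7038, 97) (0, 97)]  |A|=876.5063
4. ⊥bis P1·P3 via (25.375,73.085): [(0, 59.319) (19.1518, 65.9997) (20.2404, 67.2391) (32.7038, 97) (0, 97)]  |A|=876.2195
5. ⊥bis P1·P4 via (22.37,85.48): [(0, 59.319) (16.6035, 65.1107) (25.6313, 97) (0, 97)]  |A|=721.4997
6. ⊥bis P1·P5 via (21.715,74.79): [(0, 59.319) (10.0616, 62.8287) (18.3724, 71.3591) (25.6313, 97) (0, 97)]  |A|=703.0802
7. canonical 5-gon: [(0, 59.319) (10.0616, 62.8287) (18.3724, 71.3591) (25.6313, 97) (0, 97)]
8. shoelace: 703.0802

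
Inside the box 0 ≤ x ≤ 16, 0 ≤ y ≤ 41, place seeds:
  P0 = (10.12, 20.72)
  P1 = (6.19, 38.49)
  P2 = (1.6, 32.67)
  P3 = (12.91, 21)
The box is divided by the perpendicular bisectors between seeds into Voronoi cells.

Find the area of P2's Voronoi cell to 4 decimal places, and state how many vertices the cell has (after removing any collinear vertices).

Area of P2's cell: 86.6808 (4 vertices)

1. box [0,16]×[0,41]: [(0, 0) (16, 0) (16, 41) (0, 41)]
2. ⊥bis P2·P0 via (5.86,26.695): [(0, 22.517) (16, 33.9245) (16, 41) (0, 41)]  |A|=204.4679
3. ⊥bis P2·P1 via (3.895,35.58): [(0, 38.6518) (0, 22.517) (10.7449, 30.1778)]  |A|=86.6834
4. ⊥bis P2·P3 via (7.255,26.835): [(10.7224, 30.1955) (0, 38.6518) (0, 22.517) (10.5909, 30.068)]  |A|=86.6808
5. canonical 4-gon: [(10.7224, 30.1955) (0, 38.6518) (0, 22.517) (10.5909, 30.068)]
6. shoelace: 86.6808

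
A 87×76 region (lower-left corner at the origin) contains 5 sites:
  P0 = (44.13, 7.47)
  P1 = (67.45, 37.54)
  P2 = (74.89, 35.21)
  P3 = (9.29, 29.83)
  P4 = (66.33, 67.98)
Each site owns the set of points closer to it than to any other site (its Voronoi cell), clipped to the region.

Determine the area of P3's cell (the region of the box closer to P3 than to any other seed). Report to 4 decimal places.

Area of P3's cell: 2203.6514

1. box [0,87]×[0,76]: [(0, 0) (87, 0) (87, 76) (0, 76)]
2. ⊥bis P3·P0 via (26.71,18.65): [(0, 0) (14.7406, 0) (63.5167, 76) (0, 76)]  |A|=2973.7779
3. ⊥bis P3·P1 via (38.37,33.685): [(0, 0) (14.7406, 0) (38.0258, 36.2816) (32.7605, 76) (0, 76)]  |A|=2362.9836
4. ⊥bis P3·P2 via (42.09,32.52): [(0, 0) (14.7406, 0) (38.0258, 36.2816) (32.7605, 76) (0, 76)]  |A|=2362.9836
5. ⊥bis P3·P4 via (37.81,48.905): [(0, 0) (14.7406, 0) (38.0258, 36.2816) (35.992, 51.6231) (19.6881, 76) (0, 76)]  |A|=2203.6514
6. canonical 6-gon: [(0, 0) (14.7406, 0) (38.0258, 36.2816) (35.992, 51.6231) (19.6881, 76) (0, 76)]
7. shoelace: 2203.6514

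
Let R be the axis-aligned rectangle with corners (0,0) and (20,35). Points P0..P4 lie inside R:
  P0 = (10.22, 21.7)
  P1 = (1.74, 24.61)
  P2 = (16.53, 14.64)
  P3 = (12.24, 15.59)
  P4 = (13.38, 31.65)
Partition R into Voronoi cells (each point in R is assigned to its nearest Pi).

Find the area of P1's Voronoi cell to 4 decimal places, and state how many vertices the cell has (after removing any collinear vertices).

1. box [0,20]×[0,35]: [(0, 0) (20, 0) (20, 35) (0, 35)]
2. ⊥bis P1·P0 via (5.98,23.155): [(0, 5.7287) (10.0447, 35) (0, 35)]  |A|=147.011
3. ⊥bis P1·P2 via (9.135,19.625): [(0, 6.0737) (0.2411, 6.4313) (10.0447, 35) (0, 35)]  |A|=146.9694
4. ⊥bis P1·P3 via (6.99,20.1): [(0, 11.9631) (3.5625, 16.1101) (10.0447, 35) (0, 35)]  |A|=135.9062
5. ⊥bis P1·P4 via (7.56,28.13): [(0, 11.9631) (3.5625, 16.1101) (7.6412, 27.9958) (3.4049, 35) (0, 35)]  |A|=112.653
6. canonical 5-gon: [(0, 11.9631) (3.5625, 16.1101) (7.6412, 27.9958) (3.4049, 35) (0, 35)]
7. shoelace: 112.653

Area of P1's cell: 112.6530 (5 vertices)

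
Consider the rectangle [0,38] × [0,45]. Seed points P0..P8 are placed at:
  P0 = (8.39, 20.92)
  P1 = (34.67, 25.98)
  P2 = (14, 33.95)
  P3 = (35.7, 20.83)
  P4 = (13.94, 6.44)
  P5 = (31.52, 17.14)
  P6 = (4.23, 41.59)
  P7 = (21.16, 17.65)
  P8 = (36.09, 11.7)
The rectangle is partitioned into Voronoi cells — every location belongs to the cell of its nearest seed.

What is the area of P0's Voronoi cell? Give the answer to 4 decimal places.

1. box [0,38]×[0,45]: [(0, 0) (38, 0) (38, 45) (0, 45)]
2. ⊥bis P0·P1 via (21.53,23.45): [(0, 0) (26.0451, 0) (17.3807, 45) (0, 45)]  |A|=977.0812
3. ⊥bis P0·P2 via (11.195,27.435): [(0, 32.255) (0, 0) (26.0451, 0) (21.6276, 22.9433)]  |A|=647.5784
4. ⊥bis P0·P3 via (22.045,20.875): [(0, 32.255) (0, 0) (21.9762, 0) (22.0447, 20.7769) (21.6276, 22.9433)]  |A|=605.3088
5. ⊥bis P0·P4 via (11.165,13.68): [(0, 32.255) (0, 9.4006) (22.035, 17.8463) (22.0447, 20.7769) (21.6276, 22.9433)]  |A|=305.6402
6. ⊥bis P0·P5 via (19.955,19.03): [(20.6624, 23.3588) (0, 32.255) (0, 9.4006) (19.6096, 16.9167)]  |A|=295.3207
7. ⊥bis P0·P6 via (6.31,31.255): [(20.6624, 23.3588) (3.5927, 30.7081) (0, 29.9851) (0, 9.4006) (19.6096, 16.9167)]  |A|=291.2431
8. ⊥bis P0·P7 via (14.775,19.285): [(16.2992, 25.2374) (3.5927, 30.7081) (0, 29.9851) (0, 9.4006) (13.5764, 14.6043)]  |A|=247.2722
9. ⊥bis P0·P8 via (22.24,16.31): [(16.2992, 25.2374) (3.5927, 30.7081) (0, 29.9851) (0, 9.4006) (13.5764, 14.6043)]  |A|=247.2722
10. canonical 5-gon: [(16.2992, 25.2374) (3.5927, 30.7081) (0, 29.9851) (0, 9.4006) (13.5764, 14.6043)]
11. shoelace: 247.2722

Area of P0's cell: 247.2722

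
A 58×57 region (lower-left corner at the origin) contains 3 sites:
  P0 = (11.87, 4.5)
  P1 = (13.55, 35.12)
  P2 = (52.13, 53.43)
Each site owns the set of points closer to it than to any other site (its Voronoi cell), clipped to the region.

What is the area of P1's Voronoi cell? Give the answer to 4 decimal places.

Area of P1's cell: 1348.8728

1. box [0,58]×[0,57]: [(0, 0) (58, 0) (58, 57) (0, 57)]
2. ⊥bis P1·P0 via (12.71,19.81): [(0, 20.5073) (58, 17.3251) (58, 57) (0, 57)]  |A|=2208.8586
3. ⊥bis P1·P2 via (32.84,44.275): [(0, 20.5073) (45.2997, 18.0219) (26.8007, 57) (0, 57)]  |A|=1348.8728
4. canonical 4-gon: [(0, 20.5073) (45.2997, 18.0219) (26.8007, 57) (0, 57)]
5. shoelace: 1348.8728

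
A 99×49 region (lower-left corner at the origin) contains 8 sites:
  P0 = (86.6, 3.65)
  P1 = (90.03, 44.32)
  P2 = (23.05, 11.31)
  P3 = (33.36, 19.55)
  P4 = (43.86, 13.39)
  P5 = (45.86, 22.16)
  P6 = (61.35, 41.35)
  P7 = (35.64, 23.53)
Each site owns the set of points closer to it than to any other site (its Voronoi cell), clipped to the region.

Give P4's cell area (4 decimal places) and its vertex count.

1. box [0,99]×[0,49]: [(0, 0) (99, 0) (99, 49) (0, 49)]
2. ⊥bis P4·P0 via (65.23,8.52): [(0, 0) (63.2884, 0) (74.455, 49) (0, 49)]  |A|=3374.7121
3. ⊥bis P4·P1 via (66.945,28.855): [(0, 0) (63.2884, 0) (69.1232, 25.6036) (53.4496, 49) (0, 49)]  |A|=3128.9864
4. ⊥bis P4·P2 via (33.455,12.35): [(34.6894, 0) (63.2884, 0) (69.1232, 25.6036) (53.4496, 49) (29.7918, 49)]  |A|=1549.1978
5. ⊥bis P4·P3 via (38.61,16.47): [(33.8536, 8.3624) (34.6894, 0) (63.2884, 0) (69.1232, 25.6036) (55.7125, 45.622)]  |A|=989.4222
6. ⊥bis P4·P5 via (44.86,17.775): [(40.0228, 18.8781) (33.8536, 8.3624) (34.6894, 0) (63.2884, 0) (66.2286, 12.9019)]  |A|=477.9751
7. ⊥bis P4·P6 via (52.605,27.37): [(40.0228, 18.8781) (33.8536, 8.3624) (34.6894, 0) (63.2884, 0) (66.2286, 12.9019)]  |A|=477.9751
8. ⊥bis P4·P7 via (39.75,18.46): [(40.2124, 18.8349) (39.8024, 18.5025) (33.8536, 8.3624) (34.6894, 0) (63.2884, 0) (66.2286, 12.9019)]  |A|=477.9347
9. canonical 6-gon: [(40.2124, 18.8349) (39.8024, 18.5025) (33.8536, 8.3624) (34.6894, 0) (63.2884, 0) (66.2286, 12.9019)]
10. shoelace: 477.9347

Area of P4's cell: 477.9347 (6 vertices)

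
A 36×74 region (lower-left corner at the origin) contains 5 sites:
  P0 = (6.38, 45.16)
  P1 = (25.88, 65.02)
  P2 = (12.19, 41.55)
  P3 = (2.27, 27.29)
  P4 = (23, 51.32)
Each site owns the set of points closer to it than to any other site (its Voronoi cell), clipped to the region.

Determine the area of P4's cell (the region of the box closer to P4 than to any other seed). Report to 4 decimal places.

Area of P4's cell: 456.9702

1. box [0,36]×[0,74]: [(0, 0) (36, 0) (36, 74) (0, 74)]
2. ⊥bis P4·P0 via (14.69,48.24): [(32.5696, 0) (36, 0) (36, 74) (5.1424, 74)]  |A|=1268.6583
3. ⊥bis P4·P1 via (24.44,58.17): [(9.8747, 61.2319) (32.5696, 0) (36, 0) (36, 55.7399)]  |A|=833.1361
4. ⊥bis P4·P2 via (17.595,46.435): [(9.8747, 61.2319) (13.8046, 50.6289) (36, 26.0708) (36, 55.7399)]  |A|=456.9702
5. ⊥bis P4·P3 via (12.635,39.305): [(9.8747, 61.2319) (13.8046, 50.6289) (36, 26.0708) (36, 55.7399)]  |A|=456.9702
6. canonical 4-gon: [(9.8747, 61.2319) (13.8046, 50.6289) (36, 26.0708) (36, 55.7399)]
7. shoelace: 456.9702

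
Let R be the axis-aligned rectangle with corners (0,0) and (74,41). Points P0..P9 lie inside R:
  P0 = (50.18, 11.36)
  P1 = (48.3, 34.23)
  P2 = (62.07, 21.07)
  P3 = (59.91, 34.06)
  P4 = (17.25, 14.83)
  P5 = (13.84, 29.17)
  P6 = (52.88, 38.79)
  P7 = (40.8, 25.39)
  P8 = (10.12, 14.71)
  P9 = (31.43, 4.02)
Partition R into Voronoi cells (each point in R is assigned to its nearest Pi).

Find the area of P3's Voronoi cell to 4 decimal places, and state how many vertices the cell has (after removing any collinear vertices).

1. box [0,74]×[0,41]: [(0, 0) (74, 0) (74, 41) (0, 41)]
2. ⊥bis P3·P0 via (55.045,22.71): [(74, 14.5852) (74, 41) (12.3746, 41)]  |A|=813.9102
3. ⊥bis P3·P1 via (54.105,34.145): [(53.9445, 23.1817) (74, 14.5852) (74, 41) (54.2054, 41)]  |A|=441.2341
4. ⊥bis P3·P2 via (60.99,27.565): [(53.9916, 26.4013) (74, 29.7283) (74, 41) (54.2054, 41)]  |A|=257.252
5. ⊥bis P3·P4 via (38.58,24.445): [(53.9916, 26.4013) (74, 29.7283) (74, 41) (54.2054, 41)]  |A|=257.252
6. ⊥bis P3·P5 via (36.875,31.615): [(53.9916, 26.4013) (74, 29.7283) (74, 41) (54.2054, 41)]  |A|=257.252
7. ⊥bis P3·P6 via (56.395,36.425): [(54.0882, 32.9965) (53.9916, 26.4013) (74, 29.7283) (74, 41) (59.4732, 41)]  |A|=236.1714
8. ⊥bis P3·P7 via (50.355,29.725): [(54.0882, 32.9965) (53.9916, 26.4013) (74, 29.7283) (74, 41) (59.4732, 41)]  |A|=236.1714
9. ⊥bis P3·P8 via (35.015,24.385): [(54.0882, 32.9965) (53.9916, 26.4013) (74, 29.7283) (74, 41) (59.4732, 41)]  |A|=236.1714
10. ⊥bis P3·P9 via (45.67,19.04): [(54.0882, 32.9965) (53.9916, 26.4013) (74, 29.7283) (74, 41) (59.4732, 41)]  |A|=236.1714
11. canonical 5-gon: [(54.0882, 32.9965) (53.9916, 26.4013) (74, 29.7283) (74, 41) (59.4732, 41)]
12. shoelace: 236.1714

Area of P3's cell: 236.1714 (5 vertices)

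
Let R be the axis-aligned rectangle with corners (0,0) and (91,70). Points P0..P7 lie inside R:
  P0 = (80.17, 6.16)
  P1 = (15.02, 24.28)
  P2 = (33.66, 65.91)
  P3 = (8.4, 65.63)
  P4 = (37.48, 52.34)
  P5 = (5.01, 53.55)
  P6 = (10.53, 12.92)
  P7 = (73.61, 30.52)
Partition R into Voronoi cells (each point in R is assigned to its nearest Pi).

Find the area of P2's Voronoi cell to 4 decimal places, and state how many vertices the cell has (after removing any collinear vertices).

1. box [0,91]×[0,70]: [(0, 0) (91, 0) (91, 70) (0, 70)]
2. ⊥bis P2·P0 via (56.915,36.035): [(0, 0) (10.6219, 0) (91, 62.5671) (91, 70) (0, 70)]  |A|=3855.488
3. ⊥bis P2·P1 via (24.34,45.095): [(0, 55.9933) (52.4086, 32.5272) (91, 62.5671) (91, 70) (0, 70)]  |A|=2215.4715
4. ⊥bis P2·P3 via (21.03,65.77): [(21.2438, 46.4813) (52.4086, 32.5272) (91, 62.5671) (91, 70) (20.9831, 70)]  |A|=1819.9466
5. ⊥bis P2·P4 via (35.57,59.125): [(21.1487, 55.0653) (74.2019, 70) (20.9831, 70)]  |A|=397.4019
6. ⊥bis P2·P5 via (19.335,59.73): [(21.1434, 55.5382) (21.3259, 55.1152) (74.2019, 70) (20.9831, 70)]  |A|=397.3599
7. ⊥bis P2·P6 via (22.095,39.415): [(21.1434, 55.5382) (21.3259, 55.1152) (74.2019, 70) (20.9831, 70)]  |A|=397.3599
8. ⊥bis P2·P7 via (53.635,48.215): [(21.1434, 55.5382) (21.3259, 55.1152) (72.512, 69.5243) (72.9334, 70) (20.9831, 70)]  |A|=397.0582
9. canonical 5-gon: [(21.1434, 55.5382) (21.3259, 55.1152) (72.512, 69.5243) (72.9334, 70) (20.9831, 70)]
10. shoelace: 397.0582

Area of P2's cell: 397.0582 (5 vertices)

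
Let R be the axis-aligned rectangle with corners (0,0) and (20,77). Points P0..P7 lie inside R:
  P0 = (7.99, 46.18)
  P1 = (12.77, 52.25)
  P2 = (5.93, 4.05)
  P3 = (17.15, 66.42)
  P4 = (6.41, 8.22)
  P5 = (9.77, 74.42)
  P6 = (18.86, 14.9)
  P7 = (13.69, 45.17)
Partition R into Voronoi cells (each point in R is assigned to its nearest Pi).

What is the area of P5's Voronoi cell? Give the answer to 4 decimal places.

Area of P5's cell: 186.2321

1. box [0,20]×[0,77]: [(0, 0) (20, 0) (20, 77) (0, 77)]
2. ⊥bis P5·P0 via (8.88,60.3): [(0, 60.8597) (20, 59.5991) (20, 77) (0, 77)]  |A|=335.4119
3. ⊥bis P5·P1 via (11.27,63.335): [(0, 61.81) (20, 64.5163) (20, 77) (0, 77)]  |A|=276.7371
4. ⊥bis P5·P2 via (7.85,39.235): [(0, 61.81) (20, 64.5163) (20, 77) (0, 77)]  |A|=276.7371
5. ⊥bis P5·P3 via (13.46,70.42): [(0, 61.81) (4.836, 62.4644) (20, 76.4531) (20, 77) (0, 77)]  |A|=186.2321
6. ⊥bis P5·P4 via (8.09,41.32): [(0, 61.81) (4.836, 62.4644) (20, 76.4531) (20, 77) (0, 77)]  |A|=186.2321
7. ⊥bis P5·P6 via (14.315,44.66): [(0, 61.81) (4.836, 62.4644) (20, 76.4531) (20, 77) (0, 77)]  |A|=186.2321
8. ⊥bis P5·P7 via (11.73,59.795): [(0, 61.81) (4.836, 62.4644) (20, 76.4531) (20, 77) (0, 77)]  |A|=186.2321
9. canonical 5-gon: [(0, 61.81) (4.836, 62.4644) (20, 76.4531) (20, 77) (0, 77)]
10. shoelace: 186.2321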